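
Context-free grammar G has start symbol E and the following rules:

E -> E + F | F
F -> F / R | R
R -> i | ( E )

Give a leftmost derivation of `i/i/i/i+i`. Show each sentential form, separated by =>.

E => E+F => F+F => F/R+F => F/R/R+F => F/R/R/R+F => R/R/R/R+F => i/R/R/R+F => i/i/R/R+F => i/i/i/R+F => i/i/i/i+F => i/i/i/i+R => i/i/i/i+i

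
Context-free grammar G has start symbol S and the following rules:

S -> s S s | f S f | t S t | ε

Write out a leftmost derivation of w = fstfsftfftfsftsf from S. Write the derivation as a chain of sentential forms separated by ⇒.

S ⇒ fSf   [S -> f S f]
fSf ⇒ fsSsf   [S -> s S s]
fsSsf ⇒ fstStsf   [S -> t S t]
fstStsf ⇒ fstfSftsf   [S -> f S f]
fstfSftsf ⇒ fstfsSsftsf   [S -> s S s]
fstfsSsftsf ⇒ fstfsfSfsftsf   [S -> f S f]
fstfsfSfsftsf ⇒ fstfsftStfsftsf   [S -> t S t]
fstfsftStfsftsf ⇒ fstfsftfSftfsftsf   [S -> f S f]
fstfsftfSftfsftsf ⇒ fstfsftfftfsftsf   [S -> ε]

S ⇒ fSf ⇒ fsSsf ⇒ fstStsf ⇒ fstfSftsf ⇒ fstfsSsftsf ⇒ fstfsfSfsftsf ⇒ fstfsftStfsftsf ⇒ fstfsftfSftfsftsf ⇒ fstfsftfftfsftsf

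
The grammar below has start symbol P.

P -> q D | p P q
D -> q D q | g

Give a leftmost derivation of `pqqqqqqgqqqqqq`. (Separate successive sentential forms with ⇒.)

P ⇒ pPq   [P -> p P q]
pPq ⇒ pqDq   [P -> q D]
pqDq ⇒ pqqDqq   [D -> q D q]
pqqDqq ⇒ pqqqDqqq   [D -> q D q]
pqqqDqqq ⇒ pqqqqDqqqq   [D -> q D q]
pqqqqDqqqq ⇒ pqqqqqDqqqqq   [D -> q D q]
pqqqqqDqqqqq ⇒ pqqqqqqDqqqqqq   [D -> q D q]
pqqqqqqDqqqqqq ⇒ pqqqqqqgqqqqqq   [D -> g]

P⇒pPq⇒pqDq⇒pqqDqq⇒pqqqDqqq⇒pqqqqDqqqq⇒pqqqqqDqqqqq⇒pqqqqqqDqqqqqq⇒pqqqqqqgqqqqqq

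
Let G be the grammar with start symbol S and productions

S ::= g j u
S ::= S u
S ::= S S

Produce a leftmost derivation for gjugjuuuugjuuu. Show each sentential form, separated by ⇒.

S ⇒ SS   [S ::= S S]
SS ⇒ SSS   [S ::= S S]
SSS ⇒ gjuSS   [S ::= g j u]
gjuSS ⇒ gjuSuS   [S ::= S u]
gjuSuS ⇒ gjuSuuS   [S ::= S u]
gjuSuuS ⇒ gjuSuuuS   [S ::= S u]
gjuSuuuS ⇒ gjugjuuuuS   [S ::= g j u]
gjugjuuuuS ⇒ gjugjuuuuSu   [S ::= S u]
gjugjuuuuSu ⇒ gjugjuuuuSuu   [S ::= S u]
gjugjuuuuSuu ⇒ gjugjuuuugjuuu   [S ::= g j u]

S ⇒ SS ⇒ SSS ⇒ gjuSS ⇒ gjuSuS ⇒ gjuSuuS ⇒ gjuSuuuS ⇒ gjugjuuuuS ⇒ gjugjuuuuSu ⇒ gjugjuuuuSuu ⇒ gjugjuuuugjuuu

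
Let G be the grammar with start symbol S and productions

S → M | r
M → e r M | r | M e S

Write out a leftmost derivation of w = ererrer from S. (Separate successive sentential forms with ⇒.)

S ⇒ M ⇒ MeS ⇒ erMeS ⇒ ererMeS ⇒ ererreS ⇒ ererrer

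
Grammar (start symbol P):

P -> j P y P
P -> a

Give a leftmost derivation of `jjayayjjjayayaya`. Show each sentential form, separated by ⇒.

P ⇒ jPyP ⇒ jjPyPyP ⇒ jjayPyP ⇒ jjayayP ⇒ jjayayjPyP ⇒ jjayayjjPyPyP ⇒ jjayayjjjPyPyPyP ⇒ jjayayjjjayPyPyP ⇒ jjayayjjjayayPyP ⇒ jjayayjjjayayayP ⇒ jjayayjjjayayaya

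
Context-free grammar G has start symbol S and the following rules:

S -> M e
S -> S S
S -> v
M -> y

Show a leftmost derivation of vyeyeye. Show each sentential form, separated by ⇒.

S ⇒ SS   [S -> S S]
SS ⇒ SSS   [S -> S S]
SSS ⇒ vSS   [S -> v]
vSS ⇒ vSSS   [S -> S S]
vSSS ⇒ vMeSS   [S -> M e]
vMeSS ⇒ vyeSS   [M -> y]
vyeSS ⇒ vyeMeS   [S -> M e]
vyeMeS ⇒ vyeyeS   [M -> y]
vyeyeS ⇒ vyeyeMe   [S -> M e]
vyeyeMe ⇒ vyeyeye   [M -> y]

S ⇒ SS ⇒ SSS ⇒ vSS ⇒ vSSS ⇒ vMeSS ⇒ vyeSS ⇒ vyeMeS ⇒ vyeyeS ⇒ vyeyeMe ⇒ vyeyeye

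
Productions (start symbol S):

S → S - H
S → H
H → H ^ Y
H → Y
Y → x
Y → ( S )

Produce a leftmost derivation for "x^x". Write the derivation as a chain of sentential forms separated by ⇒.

S ⇒ H ⇒ H^Y ⇒ Y^Y ⇒ x^Y ⇒ x^x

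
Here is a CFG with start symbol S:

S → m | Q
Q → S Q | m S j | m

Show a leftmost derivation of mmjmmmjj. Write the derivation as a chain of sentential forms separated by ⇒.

S ⇒ Q   [S → Q]
Q ⇒ SQ   [Q → S Q]
SQ ⇒ QQ   [S → Q]
QQ ⇒ mSjQ   [Q → m S j]
mSjQ ⇒ mmjQ   [S → m]
mmjQ ⇒ mmjmSj   [Q → m S j]
mmjmSj ⇒ mmjmQj   [S → Q]
mmjmQj ⇒ mmjmmSjj   [Q → m S j]
mmjmmSjj ⇒ mmjmmmjj   [S → m]

S ⇒ Q ⇒ SQ ⇒ QQ ⇒ mSjQ ⇒ mmjQ ⇒ mmjmSj ⇒ mmjmQj ⇒ mmjmmSjj ⇒ mmjmmmjj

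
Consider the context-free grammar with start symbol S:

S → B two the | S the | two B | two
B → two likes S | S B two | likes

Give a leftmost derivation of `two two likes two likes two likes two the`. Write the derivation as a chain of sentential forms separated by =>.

S => two B => two two likes S => two two likes B two the => two two likes two likes S two the => two two likes two likes two B two the => two two likes two likes two likes two the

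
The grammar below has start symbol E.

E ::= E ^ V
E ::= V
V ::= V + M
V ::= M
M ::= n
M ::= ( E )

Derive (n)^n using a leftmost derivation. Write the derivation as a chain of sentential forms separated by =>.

E => E^V   [E ::= E ^ V]
E^V => V^V   [E ::= V]
V^V => M^V   [V ::= M]
M^V => (E)^V   [M ::= ( E )]
(E)^V => (V)^V   [E ::= V]
(V)^V => (M)^V   [V ::= M]
(M)^V => (n)^V   [M ::= n]
(n)^V => (n)^M   [V ::= M]
(n)^M => (n)^n   [M ::= n]

E => E^V => V^V => M^V => (E)^V => (V)^V => (M)^V => (n)^V => (n)^M => (n)^n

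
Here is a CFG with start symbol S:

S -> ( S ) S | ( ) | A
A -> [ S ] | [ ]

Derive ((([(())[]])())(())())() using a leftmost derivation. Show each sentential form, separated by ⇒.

S ⇒ (S)S   [S -> ( S ) S]
(S)S ⇒ ((S)S)S   [S -> ( S ) S]
((S)S)S ⇒ (((S)S)S)S   [S -> ( S ) S]
(((S)S)S)S ⇒ (((A)S)S)S   [S -> A]
(((A)S)S)S ⇒ ((([S])S)S)S   [A -> [ S ]]
((([S])S)S)S ⇒ ((([(S)S])S)S)S   [S -> ( S ) S]
((([(S)S])S)S)S ⇒ ((([(())S])S)S)S   [S -> ( )]
((([(())S])S)S)S ⇒ ((([(())A])S)S)S   [S -> A]
((([(())A])S)S)S ⇒ ((([(())[]])S)S)S   [A -> [ ]]
((([(())[]])S)S)S ⇒ ((([(())[]])())S)S   [S -> ( )]
((([(())[]])())S)S ⇒ ((([(())[]])())(S)S)S   [S -> ( S ) S]
((([(())[]])())(S)S)S ⇒ ((([(())[]])())(())S)S   [S -> ( )]
((([(())[]])())(())S)S ⇒ ((([(())[]])())(())())S   [S -> ( )]
((([(())[]])())(())())S ⇒ ((([(())[]])())(())())()   [S -> ( )]

S ⇒ (S)S ⇒ ((S)S)S ⇒ (((S)S)S)S ⇒ (((A)S)S)S ⇒ ((([S])S)S)S ⇒ ((([(S)S])S)S)S ⇒ ((([(())S])S)S)S ⇒ ((([(())A])S)S)S ⇒ ((([(())[]])S)S)S ⇒ ((([(())[]])())S)S ⇒ ((([(())[]])())(S)S)S ⇒ ((([(())[]])())(())S)S ⇒ ((([(())[]])())(())())S ⇒ ((([(())[]])())(())())()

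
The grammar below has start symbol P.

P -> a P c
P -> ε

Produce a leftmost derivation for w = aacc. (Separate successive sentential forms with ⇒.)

P⇒aPc⇒aaPcc⇒aacc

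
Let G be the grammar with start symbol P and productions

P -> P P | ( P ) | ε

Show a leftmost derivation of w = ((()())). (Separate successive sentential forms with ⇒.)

P ⇒ (P) ⇒ ((P)) ⇒ ((PP)) ⇒ (((P)P)) ⇒ ((()P)) ⇒ ((()(P))) ⇒ ((()()))

P ⇒ (P)   [P -> ( P )]
(P) ⇒ ((P))   [P -> ( P )]
((P)) ⇒ ((PP))   [P -> P P]
((PP)) ⇒ (((P)P))   [P -> ( P )]
(((P)P)) ⇒ ((()P))   [P -> ε]
((()P)) ⇒ ((()(P)))   [P -> ( P )]
((()(P))) ⇒ ((()()))   [P -> ε]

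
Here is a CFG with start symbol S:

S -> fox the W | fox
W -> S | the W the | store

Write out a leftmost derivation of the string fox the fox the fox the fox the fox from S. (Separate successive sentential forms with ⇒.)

S ⇒ fox the W   [S -> fox the W]
fox the W ⇒ fox the S   [W -> S]
fox the S ⇒ fox the fox the W   [S -> fox the W]
fox the fox the W ⇒ fox the fox the S   [W -> S]
fox the fox the S ⇒ fox the fox the fox the W   [S -> fox the W]
fox the fox the fox the W ⇒ fox the fox the fox the S   [W -> S]
fox the fox the fox the S ⇒ fox the fox the fox the fox the W   [S -> fox the W]
fox the fox the fox the fox the W ⇒ fox the fox the fox the fox the S   [W -> S]
fox the fox the fox the fox the S ⇒ fox the fox the fox the fox the fox   [S -> fox]

S ⇒ fox the W ⇒ fox the S ⇒ fox the fox the W ⇒ fox the fox the S ⇒ fox the fox the fox the W ⇒ fox the fox the fox the S ⇒ fox the fox the fox the fox the W ⇒ fox the fox the fox the fox the S ⇒ fox the fox the fox the fox the fox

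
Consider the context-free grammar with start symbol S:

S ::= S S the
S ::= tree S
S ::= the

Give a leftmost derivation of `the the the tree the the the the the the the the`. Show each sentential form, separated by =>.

S => S S the   [S ::= S S the]
S S the => S S the S the   [S ::= S S the]
S S the S the => S S the S the S the   [S ::= S S the]
S S the S the S the => the S the S the S the   [S ::= the]
the S the S the S the => the the the S the S the   [S ::= the]
the the the S the S the => the the the S S the the S the   [S ::= S S the]
the the the S S the the S the => the the the S S the S the the S the   [S ::= S S the]
the the the S S the S the the S the => the the the tree S S the S the the S the   [S ::= tree S]
the the the tree S S the S the the S the => the the the tree the S the S the the S the   [S ::= the]
the the the tree the S the S the the S the => the the the tree the the the S the the S the   [S ::= the]
the the the tree the the the S the the S the => the the the tree the the the the the the S the   [S ::= the]
the the the tree the the the the the the S the => the the the tree the the the the the the the the   [S ::= the]

S => S S the => S S the S the => S S the S the S the => the S the S the S the => the the the S the S the => the the the S S the the S the => the the the S S the S the the S the => the the the tree S S the S the the S the => the the the tree the S the S the the S the => the the the tree the the the S the the S the => the the the tree the the the the the the S the => the the the tree the the the the the the the the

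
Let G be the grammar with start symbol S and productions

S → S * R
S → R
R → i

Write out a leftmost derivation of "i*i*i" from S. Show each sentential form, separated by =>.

S => S*R => S*R*R => R*R*R => i*R*R => i*i*R => i*i*i

S => S*R   [S → S * R]
S*R => S*R*R   [S → S * R]
S*R*R => R*R*R   [S → R]
R*R*R => i*R*R   [R → i]
i*R*R => i*i*R   [R → i]
i*i*R => i*i*i   [R → i]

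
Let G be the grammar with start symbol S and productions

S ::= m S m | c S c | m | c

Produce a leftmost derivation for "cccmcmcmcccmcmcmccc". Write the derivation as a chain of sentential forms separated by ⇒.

S ⇒ cSc   [S ::= c S c]
cSc ⇒ ccScc   [S ::= c S c]
ccScc ⇒ cccSccc   [S ::= c S c]
cccSccc ⇒ cccmSmccc   [S ::= m S m]
cccmSmccc ⇒ cccmcScmccc   [S ::= c S c]
cccmcScmccc ⇒ cccmcmSmcmccc   [S ::= m S m]
cccmcmSmcmccc ⇒ cccmcmcScmcmccc   [S ::= c S c]
cccmcmcScmcmccc ⇒ cccmcmcmSmcmcmccc   [S ::= m S m]
cccmcmcmSmcmcmccc ⇒ cccmcmcmcScmcmcmccc   [S ::= c S c]
cccmcmcmcScmcmcmccc ⇒ cccmcmcmcccmcmcmccc   [S ::= c]

S⇒cSc⇒ccScc⇒cccSccc⇒cccmSmccc⇒cccmcScmccc⇒cccmcmSmcmccc⇒cccmcmcScmcmccc⇒cccmcmcmSmcmcmccc⇒cccmcmcmcScmcmcmccc⇒cccmcmcmcccmcmcmccc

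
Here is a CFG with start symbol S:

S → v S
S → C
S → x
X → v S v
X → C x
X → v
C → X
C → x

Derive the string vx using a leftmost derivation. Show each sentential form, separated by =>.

S => vS   [S → v S]
vS => vC   [S → C]
vC => vx   [C → x]

S => vS => vC => vx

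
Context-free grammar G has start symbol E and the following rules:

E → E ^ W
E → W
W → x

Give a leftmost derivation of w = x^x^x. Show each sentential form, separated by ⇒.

E⇒E^W⇒E^W^W⇒W^W^W⇒x^W^W⇒x^x^W⇒x^x^x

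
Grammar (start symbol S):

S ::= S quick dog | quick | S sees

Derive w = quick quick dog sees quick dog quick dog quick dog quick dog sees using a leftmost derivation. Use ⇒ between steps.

S ⇒ S sees ⇒ S quick dog sees ⇒ S quick dog quick dog sees ⇒ S quick dog quick dog quick dog sees ⇒ S quick dog quick dog quick dog quick dog sees ⇒ S sees quick dog quick dog quick dog quick dog sees ⇒ S quick dog sees quick dog quick dog quick dog quick dog sees ⇒ quick quick dog sees quick dog quick dog quick dog quick dog sees

S ⇒ S sees   [S ::= S sees]
S sees ⇒ S quick dog sees   [S ::= S quick dog]
S quick dog sees ⇒ S quick dog quick dog sees   [S ::= S quick dog]
S quick dog quick dog sees ⇒ S quick dog quick dog quick dog sees   [S ::= S quick dog]
S quick dog quick dog quick dog sees ⇒ S quick dog quick dog quick dog quick dog sees   [S ::= S quick dog]
S quick dog quick dog quick dog quick dog sees ⇒ S sees quick dog quick dog quick dog quick dog sees   [S ::= S sees]
S sees quick dog quick dog quick dog quick dog sees ⇒ S quick dog sees quick dog quick dog quick dog quick dog sees   [S ::= S quick dog]
S quick dog sees quick dog quick dog quick dog quick dog sees ⇒ quick quick dog sees quick dog quick dog quick dog quick dog sees   [S ::= quick]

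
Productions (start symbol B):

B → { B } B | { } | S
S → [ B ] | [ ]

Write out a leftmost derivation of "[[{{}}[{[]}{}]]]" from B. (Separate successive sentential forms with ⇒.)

B ⇒ S   [B → S]
S ⇒ [B]   [S → [ B ]]
[B] ⇒ [S]   [B → S]
[S] ⇒ [[B]]   [S → [ B ]]
[[B]] ⇒ [[{B}B]]   [B → { B } B]
[[{B}B]] ⇒ [[{{}}B]]   [B → { }]
[[{{}}B]] ⇒ [[{{}}S]]   [B → S]
[[{{}}S]] ⇒ [[{{}}[B]]]   [S → [ B ]]
[[{{}}[B]]] ⇒ [[{{}}[{B}B]]]   [B → { B } B]
[[{{}}[{B}B]]] ⇒ [[{{}}[{S}B]]]   [B → S]
[[{{}}[{S}B]]] ⇒ [[{{}}[{[]}B]]]   [S → [ ]]
[[{{}}[{[]}B]]] ⇒ [[{{}}[{[]}{}]]]   [B → { }]

B ⇒ S ⇒ [B] ⇒ [S] ⇒ [[B]] ⇒ [[{B}B]] ⇒ [[{{}}B]] ⇒ [[{{}}S]] ⇒ [[{{}}[B]]] ⇒ [[{{}}[{B}B]]] ⇒ [[{{}}[{S}B]]] ⇒ [[{{}}[{[]}B]]] ⇒ [[{{}}[{[]}{}]]]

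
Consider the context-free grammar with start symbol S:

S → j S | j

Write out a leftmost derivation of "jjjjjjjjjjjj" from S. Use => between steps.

S => jS => jjS => jjjS => jjjjS => jjjjjS => jjjjjjS => jjjjjjjS => jjjjjjjjS => jjjjjjjjjS => jjjjjjjjjjS => jjjjjjjjjjjS => jjjjjjjjjjjj

S => jS   [S → j S]
jS => jjS   [S → j S]
jjS => jjjS   [S → j S]
jjjS => jjjjS   [S → j S]
jjjjS => jjjjjS   [S → j S]
jjjjjS => jjjjjjS   [S → j S]
jjjjjjS => jjjjjjjS   [S → j S]
jjjjjjjS => jjjjjjjjS   [S → j S]
jjjjjjjjS => jjjjjjjjjS   [S → j S]
jjjjjjjjjS => jjjjjjjjjjS   [S → j S]
jjjjjjjjjjS => jjjjjjjjjjjS   [S → j S]
jjjjjjjjjjjS => jjjjjjjjjjjj   [S → j]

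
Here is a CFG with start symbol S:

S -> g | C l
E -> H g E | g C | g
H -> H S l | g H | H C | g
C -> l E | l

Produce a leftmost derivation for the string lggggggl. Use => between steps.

S => Cl => lEl => lHgEl => lgHgEl => lgggEl => lgggHgEl => lgggggEl => lggggggl

S => Cl   [S -> C l]
Cl => lEl   [C -> l E]
lEl => lHgEl   [E -> H g E]
lHgEl => lgHgEl   [H -> g H]
lgHgEl => lgggEl   [H -> g]
lgggEl => lgggHgEl   [E -> H g E]
lgggHgEl => lgggggEl   [H -> g]
lgggggEl => lggggggl   [E -> g]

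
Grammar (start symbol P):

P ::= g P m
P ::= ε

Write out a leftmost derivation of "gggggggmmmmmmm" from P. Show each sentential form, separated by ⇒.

P ⇒ gPm ⇒ ggPmm ⇒ gggPmmm ⇒ ggggPmmmm ⇒ gggggPmmmmm ⇒ ggggggPmmmmmm ⇒ gggggggPmmmmmmm ⇒ gggggggmmmmmmm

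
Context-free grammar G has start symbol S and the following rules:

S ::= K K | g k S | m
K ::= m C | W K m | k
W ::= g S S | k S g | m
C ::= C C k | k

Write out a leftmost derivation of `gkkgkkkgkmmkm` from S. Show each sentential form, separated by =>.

S => gkS => gkKK => gkWKmK => gkkSgKmK => gkkgkSgKmK => gkkgkKKgKmK => gkkgkkKgKmK => gkkgkkkgKmK => gkkgkkkgkmK => gkkgkkkgkmWKm => gkkgkkkgkmmKm => gkkgkkkgkmmkm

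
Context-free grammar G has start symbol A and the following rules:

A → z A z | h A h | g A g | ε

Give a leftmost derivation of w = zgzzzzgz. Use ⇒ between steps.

A ⇒ zAz   [A → z A z]
zAz ⇒ zgAgz   [A → g A g]
zgAgz ⇒ zgzAzgz   [A → z A z]
zgzAzgz ⇒ zgzzAzzgz   [A → z A z]
zgzzAzzgz ⇒ zgzzzzgz   [A → ε]

A⇒zAz⇒zgAgz⇒zgzAzgz⇒zgzzAzzgz⇒zgzzzzgz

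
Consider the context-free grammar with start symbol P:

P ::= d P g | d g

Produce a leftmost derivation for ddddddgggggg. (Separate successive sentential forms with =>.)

P => dPg => ddPgg => dddPggg => ddddPgggg => dddddPggggg => ddddddgggggg

P => dPg   [P ::= d P g]
dPg => ddPgg   [P ::= d P g]
ddPgg => dddPggg   [P ::= d P g]
dddPggg => ddddPgggg   [P ::= d P g]
ddddPgggg => dddddPggggg   [P ::= d P g]
dddddPggggg => ddddddgggggg   [P ::= d g]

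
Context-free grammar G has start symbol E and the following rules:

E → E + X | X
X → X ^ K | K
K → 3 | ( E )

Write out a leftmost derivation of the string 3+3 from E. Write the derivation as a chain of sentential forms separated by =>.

E=>E+X=>X+X=>K+X=>3+X=>3+K=>3+3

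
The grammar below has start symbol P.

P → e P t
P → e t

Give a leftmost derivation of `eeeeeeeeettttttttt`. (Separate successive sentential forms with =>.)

P => ePt => eePtt => eeePttt => eeeePtttt => eeeeePttttt => eeeeeePtttttt => eeeeeeePttttttt => eeeeeeeePtttttttt => eeeeeeeeettttttttt

P => ePt   [P → e P t]
ePt => eePtt   [P → e P t]
eePtt => eeePttt   [P → e P t]
eeePttt => eeeePtttt   [P → e P t]
eeeePtttt => eeeeePttttt   [P → e P t]
eeeeePttttt => eeeeeePtttttt   [P → e P t]
eeeeeePtttttt => eeeeeeePttttttt   [P → e P t]
eeeeeeePttttttt => eeeeeeeePtttttttt   [P → e P t]
eeeeeeeePtttttttt => eeeeeeeeettttttttt   [P → e t]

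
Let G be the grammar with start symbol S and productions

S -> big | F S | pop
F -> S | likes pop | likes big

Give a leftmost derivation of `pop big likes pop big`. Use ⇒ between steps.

S ⇒ F S   [S -> F S]
F S ⇒ S S   [F -> S]
S S ⇒ pop S   [S -> pop]
pop S ⇒ pop F S   [S -> F S]
pop F S ⇒ pop S S   [F -> S]
pop S S ⇒ pop big S   [S -> big]
pop big S ⇒ pop big F S   [S -> F S]
pop big F S ⇒ pop big likes pop S   [F -> likes pop]
pop big likes pop S ⇒ pop big likes pop big   [S -> big]

S ⇒ F S ⇒ S S ⇒ pop S ⇒ pop F S ⇒ pop S S ⇒ pop big S ⇒ pop big F S ⇒ pop big likes pop S ⇒ pop big likes pop big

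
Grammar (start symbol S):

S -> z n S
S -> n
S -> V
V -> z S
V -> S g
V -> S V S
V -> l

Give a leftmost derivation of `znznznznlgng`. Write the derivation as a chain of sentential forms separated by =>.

S => znS   [S -> z n S]
znS => znV   [S -> V]
znV => znSVS   [V -> S V S]
znSVS => znVVS   [S -> V]
znVVS => znzSVS   [V -> z S]
znzSVS => znznVS   [S -> n]
znznVS => znznSgS   [V -> S g]
znznSgS => znznznSgS   [S -> z n S]
znznznSgS => znznznznSgS   [S -> z n S]
znznznznSgS => znznznznVgS   [S -> V]
znznznznVgS => znznznznlgS   [V -> l]
znznznznlgS => znznznznlgV   [S -> V]
znznznznlgV => znznznznlgSg   [V -> S g]
znznznznlgSg => znznznznlgng   [S -> n]

S => znS => znV => znSVS => znVVS => znzSVS => znznVS => znznSgS => znznznSgS => znznznznSgS => znznznznVgS => znznznznlgS => znznznznlgV => znznznznlgSg => znznznznlgng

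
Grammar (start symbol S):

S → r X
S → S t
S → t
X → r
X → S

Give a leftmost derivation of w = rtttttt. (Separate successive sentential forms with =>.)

S=>St=>Stt=>Sttt=>Stttt=>Sttttt=>rXttttt=>rSttttt=>rtttttt

S => St   [S → S t]
St => Stt   [S → S t]
Stt => Sttt   [S → S t]
Sttt => Stttt   [S → S t]
Stttt => Sttttt   [S → S t]
Sttttt => rXttttt   [S → r X]
rXttttt => rSttttt   [X → S]
rSttttt => rtttttt   [S → t]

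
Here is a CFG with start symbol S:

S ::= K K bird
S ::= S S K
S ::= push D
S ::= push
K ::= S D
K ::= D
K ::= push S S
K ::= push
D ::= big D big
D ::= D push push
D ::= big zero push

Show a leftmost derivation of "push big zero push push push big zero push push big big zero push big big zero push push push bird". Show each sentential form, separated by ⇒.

S ⇒ K K bird ⇒ S D K bird ⇒ push D D K bird ⇒ push D push push D K bird ⇒ push big zero push push push D K bird ⇒ push big zero push push push big zero push K bird ⇒ push big zero push push push big zero push S D bird ⇒ push big zero push push push big zero push push D D bird ⇒ push big zero push push push big zero push push big D big D bird ⇒ push big zero push push push big zero push push big big zero push big D bird ⇒ push big zero push push push big zero push push big big zero push big D push push bird ⇒ push big zero push push push big zero push push big big zero push big big zero push push push bird

S ⇒ K K bird   [S ::= K K bird]
K K bird ⇒ S D K bird   [K ::= S D]
S D K bird ⇒ push D D K bird   [S ::= push D]
push D D K bird ⇒ push D push push D K bird   [D ::= D push push]
push D push push D K bird ⇒ push big zero push push push D K bird   [D ::= big zero push]
push big zero push push push D K bird ⇒ push big zero push push push big zero push K bird   [D ::= big zero push]
push big zero push push push big zero push K bird ⇒ push big zero push push push big zero push S D bird   [K ::= S D]
push big zero push push push big zero push S D bird ⇒ push big zero push push push big zero push push D D bird   [S ::= push D]
push big zero push push push big zero push push D D bird ⇒ push big zero push push push big zero push push big D big D bird   [D ::= big D big]
push big zero push push push big zero push push big D big D bird ⇒ push big zero push push push big zero push push big big zero push big D bird   [D ::= big zero push]
push big zero push push push big zero push push big big zero push big D bird ⇒ push big zero push push push big zero push push big big zero push big D push push bird   [D ::= D push push]
push big zero push push push big zero push push big big zero push big D push push bird ⇒ push big zero push push push big zero push push big big zero push big big zero push push push bird   [D ::= big zero push]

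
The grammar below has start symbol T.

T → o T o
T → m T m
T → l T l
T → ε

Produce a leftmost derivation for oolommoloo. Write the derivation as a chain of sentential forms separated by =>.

T => oTo => ooToo => oolTloo => ooloToloo => oolomTmoloo => oolommoloo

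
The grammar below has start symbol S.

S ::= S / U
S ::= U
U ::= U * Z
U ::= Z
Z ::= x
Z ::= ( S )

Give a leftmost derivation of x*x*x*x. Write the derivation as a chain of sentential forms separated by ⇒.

S ⇒ U   [S ::= U]
U ⇒ U*Z   [U ::= U * Z]
U*Z ⇒ U*Z*Z   [U ::= U * Z]
U*Z*Z ⇒ U*Z*Z*Z   [U ::= U * Z]
U*Z*Z*Z ⇒ Z*Z*Z*Z   [U ::= Z]
Z*Z*Z*Z ⇒ x*Z*Z*Z   [Z ::= x]
x*Z*Z*Z ⇒ x*x*Z*Z   [Z ::= x]
x*x*Z*Z ⇒ x*x*x*Z   [Z ::= x]
x*x*x*Z ⇒ x*x*x*x   [Z ::= x]

S ⇒ U ⇒ U*Z ⇒ U*Z*Z ⇒ U*Z*Z*Z ⇒ Z*Z*Z*Z ⇒ x*Z*Z*Z ⇒ x*x*Z*Z ⇒ x*x*x*Z ⇒ x*x*x*x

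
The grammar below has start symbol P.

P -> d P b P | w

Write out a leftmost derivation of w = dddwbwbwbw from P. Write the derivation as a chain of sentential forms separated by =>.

P => dPbP   [P -> d P b P]
dPbP => ddPbPbP   [P -> d P b P]
ddPbPbP => dddPbPbPbP   [P -> d P b P]
dddPbPbPbP => dddwbPbPbP   [P -> w]
dddwbPbPbP => dddwbwbPbP   [P -> w]
dddwbwbPbP => dddwbwbwbP   [P -> w]
dddwbwbwbP => dddwbwbwbw   [P -> w]

P => dPbP => ddPbPbP => dddPbPbPbP => dddwbPbPbP => dddwbwbPbP => dddwbwbwbP => dddwbwbwbw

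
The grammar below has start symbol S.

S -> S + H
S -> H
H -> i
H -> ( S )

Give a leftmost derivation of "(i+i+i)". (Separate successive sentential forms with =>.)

S => H => (S) => (S+H) => (S+H+H) => (H+H+H) => (i+H+H) => (i+i+H) => (i+i+i)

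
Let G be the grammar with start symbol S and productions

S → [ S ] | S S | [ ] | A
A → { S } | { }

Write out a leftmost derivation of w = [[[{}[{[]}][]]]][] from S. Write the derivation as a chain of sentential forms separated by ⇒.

S ⇒ SS   [S → S S]
SS ⇒ [S]S   [S → [ S ]]
[S]S ⇒ [[S]]S   [S → [ S ]]
[[S]]S ⇒ [[[S]]]S   [S → [ S ]]
[[[S]]]S ⇒ [[[SS]]]S   [S → S S]
[[[SS]]]S ⇒ [[[SSS]]]S   [S → S S]
[[[SSS]]]S ⇒ [[[ASS]]]S   [S → A]
[[[ASS]]]S ⇒ [[[{}SS]]]S   [A → { }]
[[[{}SS]]]S ⇒ [[[{}[S]S]]]S   [S → [ S ]]
[[[{}[S]S]]]S ⇒ [[[{}[A]S]]]S   [S → A]
[[[{}[A]S]]]S ⇒ [[[{}[{S}]S]]]S   [A → { S }]
[[[{}[{S}]S]]]S ⇒ [[[{}[{[]}]S]]]S   [S → [ ]]
[[[{}[{[]}]S]]]S ⇒ [[[{}[{[]}][]]]]S   [S → [ ]]
[[[{}[{[]}][]]]]S ⇒ [[[{}[{[]}][]]]][]   [S → [ ]]

S⇒SS⇒[S]S⇒[[S]]S⇒[[[S]]]S⇒[[[SS]]]S⇒[[[SSS]]]S⇒[[[ASS]]]S⇒[[[{}SS]]]S⇒[[[{}[S]S]]]S⇒[[[{}[A]S]]]S⇒[[[{}[{S}]S]]]S⇒[[[{}[{[]}]S]]]S⇒[[[{}[{[]}][]]]]S⇒[[[{}[{[]}][]]]][]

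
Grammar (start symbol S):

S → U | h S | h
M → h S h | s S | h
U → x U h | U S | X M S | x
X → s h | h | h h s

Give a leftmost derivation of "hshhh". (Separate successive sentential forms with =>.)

S=>hS=>hU=>hXMS=>hshMS=>hshhS=>hshhh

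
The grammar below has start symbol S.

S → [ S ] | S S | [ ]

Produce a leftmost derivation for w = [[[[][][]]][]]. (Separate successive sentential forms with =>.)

S => [S]   [S → [ S ]]
[S] => [SS]   [S → S S]
[SS] => [[S]S]   [S → [ S ]]
[[S]S] => [[[S]]S]   [S → [ S ]]
[[[S]]S] => [[[SS]]S]   [S → S S]
[[[SS]]S] => [[[SSS]]S]   [S → S S]
[[[SSS]]S] => [[[[]SS]]S]   [S → [ ]]
[[[[]SS]]S] => [[[[][]S]]S]   [S → [ ]]
[[[[][]S]]S] => [[[[][][]]]S]   [S → [ ]]
[[[[][][]]]S] => [[[[][][]]][]]   [S → [ ]]

S=>[S]=>[SS]=>[[S]S]=>[[[S]]S]=>[[[SS]]S]=>[[[SSS]]S]=>[[[[]SS]]S]=>[[[[][]S]]S]=>[[[[][][]]]S]=>[[[[][][]]][]]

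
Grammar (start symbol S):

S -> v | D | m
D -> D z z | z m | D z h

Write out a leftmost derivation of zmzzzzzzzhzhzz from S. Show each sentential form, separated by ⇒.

S ⇒ D ⇒ Dzz ⇒ Dzhzz ⇒ Dzhzhzz ⇒ Dzzzhzhzz ⇒ Dzzzzzhzhzz ⇒ Dzzzzzzzhzhzz ⇒ zmzzzzzzzhzhzz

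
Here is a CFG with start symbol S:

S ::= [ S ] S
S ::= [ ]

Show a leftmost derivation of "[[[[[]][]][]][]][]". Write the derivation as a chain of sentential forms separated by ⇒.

S⇒[S]S⇒[[S]S]S⇒[[[S]S]S]S⇒[[[[S]S]S]S]S⇒[[[[[]]S]S]S]S⇒[[[[[]][]]S]S]S⇒[[[[[]][]][]]S]S⇒[[[[[]][]][]][]]S⇒[[[[[]][]][]][]][]

S ⇒ [S]S   [S ::= [ S ] S]
[S]S ⇒ [[S]S]S   [S ::= [ S ] S]
[[S]S]S ⇒ [[[S]S]S]S   [S ::= [ S ] S]
[[[S]S]S]S ⇒ [[[[S]S]S]S]S   [S ::= [ S ] S]
[[[[S]S]S]S]S ⇒ [[[[[]]S]S]S]S   [S ::= [ ]]
[[[[[]]S]S]S]S ⇒ [[[[[]][]]S]S]S   [S ::= [ ]]
[[[[[]][]]S]S]S ⇒ [[[[[]][]][]]S]S   [S ::= [ ]]
[[[[[]][]][]]S]S ⇒ [[[[[]][]][]][]]S   [S ::= [ ]]
[[[[[]][]][]][]]S ⇒ [[[[[]][]][]][]][]   [S ::= [ ]]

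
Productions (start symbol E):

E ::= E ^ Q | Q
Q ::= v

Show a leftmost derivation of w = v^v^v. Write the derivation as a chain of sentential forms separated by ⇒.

E ⇒ E^Q   [E ::= E ^ Q]
E^Q ⇒ E^Q^Q   [E ::= E ^ Q]
E^Q^Q ⇒ Q^Q^Q   [E ::= Q]
Q^Q^Q ⇒ v^Q^Q   [Q ::= v]
v^Q^Q ⇒ v^v^Q   [Q ::= v]
v^v^Q ⇒ v^v^v   [Q ::= v]

E ⇒ E^Q ⇒ E^Q^Q ⇒ Q^Q^Q ⇒ v^Q^Q ⇒ v^v^Q ⇒ v^v^v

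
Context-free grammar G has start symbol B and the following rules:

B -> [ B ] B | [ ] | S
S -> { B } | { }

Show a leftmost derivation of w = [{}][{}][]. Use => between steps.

B => [B]B   [B -> [ B ] B]
[B]B => [S]B   [B -> S]
[S]B => [{}]B   [S -> { }]
[{}]B => [{}][B]B   [B -> [ B ] B]
[{}][B]B => [{}][S]B   [B -> S]
[{}][S]B => [{}][{}]B   [S -> { }]
[{}][{}]B => [{}][{}][]   [B -> [ ]]

B=>[B]B=>[S]B=>[{}]B=>[{}][B]B=>[{}][S]B=>[{}][{}]B=>[{}][{}][]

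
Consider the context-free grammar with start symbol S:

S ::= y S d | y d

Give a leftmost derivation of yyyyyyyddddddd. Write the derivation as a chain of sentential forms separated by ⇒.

S ⇒ ySd ⇒ yySdd ⇒ yyySddd ⇒ yyyySdddd ⇒ yyyyySddddd ⇒ yyyyyySdddddd ⇒ yyyyyyyddddddd

S ⇒ ySd   [S ::= y S d]
ySd ⇒ yySdd   [S ::= y S d]
yySdd ⇒ yyySddd   [S ::= y S d]
yyySddd ⇒ yyyySdddd   [S ::= y S d]
yyyySdddd ⇒ yyyyySddddd   [S ::= y S d]
yyyyySddddd ⇒ yyyyyySdddddd   [S ::= y S d]
yyyyyySdddddd ⇒ yyyyyyyddddddd   [S ::= y d]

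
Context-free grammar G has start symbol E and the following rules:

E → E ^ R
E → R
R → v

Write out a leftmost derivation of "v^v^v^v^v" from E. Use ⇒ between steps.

E ⇒ E^R   [E → E ^ R]
E^R ⇒ E^R^R   [E → E ^ R]
E^R^R ⇒ E^R^R^R   [E → E ^ R]
E^R^R^R ⇒ E^R^R^R^R   [E → E ^ R]
E^R^R^R^R ⇒ R^R^R^R^R   [E → R]
R^R^R^R^R ⇒ v^R^R^R^R   [R → v]
v^R^R^R^R ⇒ v^v^R^R^R   [R → v]
v^v^R^R^R ⇒ v^v^v^R^R   [R → v]
v^v^v^R^R ⇒ v^v^v^v^R   [R → v]
v^v^v^v^R ⇒ v^v^v^v^v   [R → v]

E ⇒ E^R ⇒ E^R^R ⇒ E^R^R^R ⇒ E^R^R^R^R ⇒ R^R^R^R^R ⇒ v^R^R^R^R ⇒ v^v^R^R^R ⇒ v^v^v^R^R ⇒ v^v^v^v^R ⇒ v^v^v^v^v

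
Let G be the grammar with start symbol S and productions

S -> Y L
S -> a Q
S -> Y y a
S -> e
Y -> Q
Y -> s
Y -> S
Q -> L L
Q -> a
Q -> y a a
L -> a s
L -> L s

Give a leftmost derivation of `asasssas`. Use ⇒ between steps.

S⇒YL⇒QL⇒LLL⇒asLL⇒asLsL⇒asLssL⇒asasssL⇒asasssas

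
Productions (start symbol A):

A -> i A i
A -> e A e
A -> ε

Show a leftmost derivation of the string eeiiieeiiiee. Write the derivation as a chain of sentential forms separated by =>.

A => eAe => eeAee => eeiAiee => eeiiAiiee => eeiiiAiiiee => eeiiieAeiiiee => eeiiieeiiiee

A => eAe   [A -> e A e]
eAe => eeAee   [A -> e A e]
eeAee => eeiAiee   [A -> i A i]
eeiAiee => eeiiAiiee   [A -> i A i]
eeiiAiiee => eeiiiAiiiee   [A -> i A i]
eeiiiAiiiee => eeiiieAeiiiee   [A -> e A e]
eeiiieAeiiiee => eeiiieeiiiee   [A -> ε]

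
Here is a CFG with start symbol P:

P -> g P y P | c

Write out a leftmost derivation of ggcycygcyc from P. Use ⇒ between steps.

P ⇒ gPyP   [P -> g P y P]
gPyP ⇒ ggPyPyP   [P -> g P y P]
ggPyPyP ⇒ ggcyPyP   [P -> c]
ggcyPyP ⇒ ggcycyP   [P -> c]
ggcycyP ⇒ ggcycygPyP   [P -> g P y P]
ggcycygPyP ⇒ ggcycygcyP   [P -> c]
ggcycygcyP ⇒ ggcycygcyc   [P -> c]

P⇒gPyP⇒ggPyPyP⇒ggcyPyP⇒ggcycyP⇒ggcycygPyP⇒ggcycygcyP⇒ggcycygcyc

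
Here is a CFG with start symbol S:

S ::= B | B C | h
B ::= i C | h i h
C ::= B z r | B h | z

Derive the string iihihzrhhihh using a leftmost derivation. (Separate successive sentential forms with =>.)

S=>BC=>iCC=>iBhC=>iiChC=>iiBzrhC=>iihihzrhC=>iihihzrhBh=>iihihzrhhihh

S => BC   [S ::= B C]
BC => iCC   [B ::= i C]
iCC => iBhC   [C ::= B h]
iBhC => iiChC   [B ::= i C]
iiChC => iiBzrhC   [C ::= B z r]
iiBzrhC => iihihzrhC   [B ::= h i h]
iihihzrhC => iihihzrhBh   [C ::= B h]
iihihzrhBh => iihihzrhhihh   [B ::= h i h]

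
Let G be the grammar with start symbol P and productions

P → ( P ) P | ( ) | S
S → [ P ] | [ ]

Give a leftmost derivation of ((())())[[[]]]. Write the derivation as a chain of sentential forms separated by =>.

P => (P)P   [P → ( P ) P]
(P)P => ((P)P)P   [P → ( P ) P]
((P)P)P => ((())P)P   [P → ( )]
((())P)P => ((())())P   [P → ( )]
((())())P => ((())())S   [P → S]
((())())S => ((())())[P]   [S → [ P ]]
((())())[P] => ((())())[S]   [P → S]
((())())[S] => ((())())[[P]]   [S → [ P ]]
((())())[[P]] => ((())())[[S]]   [P → S]
((())())[[S]] => ((())())[[[]]]   [S → [ ]]

P=>(P)P=>((P)P)P=>((())P)P=>((())())P=>((())())S=>((())())[P]=>((())())[S]=>((())())[[P]]=>((())())[[S]]=>((())())[[[]]]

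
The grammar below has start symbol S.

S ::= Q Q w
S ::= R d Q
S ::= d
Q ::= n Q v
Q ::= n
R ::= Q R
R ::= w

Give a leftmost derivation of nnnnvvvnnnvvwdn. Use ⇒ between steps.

S⇒RdQ⇒QRdQ⇒nQvRdQ⇒nnQvvRdQ⇒nnnQvvvRdQ⇒nnnnvvvRdQ⇒nnnnvvvQRdQ⇒nnnnvvvnQvRdQ⇒nnnnvvvnnQvvRdQ⇒nnnnvvvnnnvvRdQ⇒nnnnvvvnnnvvwdQ⇒nnnnvvvnnnvvwdn

S ⇒ RdQ   [S ::= R d Q]
RdQ ⇒ QRdQ   [R ::= Q R]
QRdQ ⇒ nQvRdQ   [Q ::= n Q v]
nQvRdQ ⇒ nnQvvRdQ   [Q ::= n Q v]
nnQvvRdQ ⇒ nnnQvvvRdQ   [Q ::= n Q v]
nnnQvvvRdQ ⇒ nnnnvvvRdQ   [Q ::= n]
nnnnvvvRdQ ⇒ nnnnvvvQRdQ   [R ::= Q R]
nnnnvvvQRdQ ⇒ nnnnvvvnQvRdQ   [Q ::= n Q v]
nnnnvvvnQvRdQ ⇒ nnnnvvvnnQvvRdQ   [Q ::= n Q v]
nnnnvvvnnQvvRdQ ⇒ nnnnvvvnnnvvRdQ   [Q ::= n]
nnnnvvvnnnvvRdQ ⇒ nnnnvvvnnnvvwdQ   [R ::= w]
nnnnvvvnnnvvwdQ ⇒ nnnnvvvnnnvvwdn   [Q ::= n]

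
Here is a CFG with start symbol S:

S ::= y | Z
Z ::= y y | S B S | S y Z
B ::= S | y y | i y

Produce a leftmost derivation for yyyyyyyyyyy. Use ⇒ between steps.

S ⇒ Z   [S ::= Z]
Z ⇒ SyZ   [Z ::= S y Z]
SyZ ⇒ ZyZ   [S ::= Z]
ZyZ ⇒ SyZyZ   [Z ::= S y Z]
SyZyZ ⇒ ZyZyZ   [S ::= Z]
ZyZyZ ⇒ SBSyZyZ   [Z ::= S B S]
SBSyZyZ ⇒ ZBSyZyZ   [S ::= Z]
ZBSyZyZ ⇒ yyBSyZyZ   [Z ::= y y]
yyBSyZyZ ⇒ yyyySyZyZ   [B ::= y y]
yyyySyZyZ ⇒ yyyyyyZyZ   [S ::= y]
yyyyyyZyZ ⇒ yyyyyyyyyZ   [Z ::= y y]
yyyyyyyyyZ ⇒ yyyyyyyyyyy   [Z ::= y y]

S⇒Z⇒SyZ⇒ZyZ⇒SyZyZ⇒ZyZyZ⇒SBSyZyZ⇒ZBSyZyZ⇒yyBSyZyZ⇒yyyySyZyZ⇒yyyyyyZyZ⇒yyyyyyyyyZ⇒yyyyyyyyyyy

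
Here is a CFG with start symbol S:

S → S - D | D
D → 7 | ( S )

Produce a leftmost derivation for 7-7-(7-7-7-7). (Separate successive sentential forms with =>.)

S => S-D => S-D-D => D-D-D => 7-D-D => 7-7-D => 7-7-(S) => 7-7-(S-D) => 7-7-(S-D-D) => 7-7-(S-D-D-D) => 7-7-(D-D-D-D) => 7-7-(7-D-D-D) => 7-7-(7-7-D-D) => 7-7-(7-7-7-D) => 7-7-(7-7-7-7)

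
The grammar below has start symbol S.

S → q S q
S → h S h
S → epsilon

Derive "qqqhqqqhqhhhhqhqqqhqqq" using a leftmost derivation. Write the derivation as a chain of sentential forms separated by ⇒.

S ⇒ qSq ⇒ qqSqq ⇒ qqqSqqq ⇒ qqqhShqqq ⇒ qqqhqSqhqqq ⇒ qqqhqqSqqhqqq ⇒ qqqhqqqSqqqhqqq ⇒ qqqhqqqhShqqqhqqq ⇒ qqqhqqqhqSqhqqqhqqq ⇒ qqqhqqqhqhShqhqqqhqqq ⇒ qqqhqqqhqhhShhqhqqqhqqq ⇒ qqqhqqqhqhhhhqhqqqhqqq

S ⇒ qSq   [S → q S q]
qSq ⇒ qqSqq   [S → q S q]
qqSqq ⇒ qqqSqqq   [S → q S q]
qqqSqqq ⇒ qqqhShqqq   [S → h S h]
qqqhShqqq ⇒ qqqhqSqhqqq   [S → q S q]
qqqhqSqhqqq ⇒ qqqhqqSqqhqqq   [S → q S q]
qqqhqqSqqhqqq ⇒ qqqhqqqSqqqhqqq   [S → q S q]
qqqhqqqSqqqhqqq ⇒ qqqhqqqhShqqqhqqq   [S → h S h]
qqqhqqqhShqqqhqqq ⇒ qqqhqqqhqSqhqqqhqqq   [S → q S q]
qqqhqqqhqSqhqqqhqqq ⇒ qqqhqqqhqhShqhqqqhqqq   [S → h S h]
qqqhqqqhqhShqhqqqhqqq ⇒ qqqhqqqhqhhShhqhqqqhqqq   [S → h S h]
qqqhqqqhqhhShhqhqqqhqqq ⇒ qqqhqqqhqhhhhqhqqqhqqq   [S → epsilon]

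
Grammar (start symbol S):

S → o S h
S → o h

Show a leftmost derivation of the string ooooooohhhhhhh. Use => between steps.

S => oSh   [S → o S h]
oSh => ooShh   [S → o S h]
ooShh => oooShhh   [S → o S h]
oooShhh => ooooShhhh   [S → o S h]
ooooShhhh => oooooShhhhh   [S → o S h]
oooooShhhhh => ooooooShhhhhh   [S → o S h]
ooooooShhhhhh => ooooooohhhhhhh   [S → o h]

S=>oSh=>ooShh=>oooShhh=>ooooShhhh=>oooooShhhhh=>ooooooShhhhhh=>ooooooohhhhhhh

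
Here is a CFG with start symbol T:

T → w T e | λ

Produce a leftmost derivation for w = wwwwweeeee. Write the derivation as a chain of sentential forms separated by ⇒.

T ⇒ wTe   [T → w T e]
wTe ⇒ wwTee   [T → w T e]
wwTee ⇒ wwwTeee   [T → w T e]
wwwTeee ⇒ wwwwTeeee   [T → w T e]
wwwwTeeee ⇒ wwwwwTeeeee   [T → w T e]
wwwwwTeeeee ⇒ wwwwweeeee   [T → λ]

T ⇒ wTe ⇒ wwTee ⇒ wwwTeee ⇒ wwwwTeeee ⇒ wwwwwTeeeee ⇒ wwwwweeeee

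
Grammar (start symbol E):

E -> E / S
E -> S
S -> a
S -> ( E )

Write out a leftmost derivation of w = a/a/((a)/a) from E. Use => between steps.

E=>E/S=>E/S/S=>S/S/S=>a/S/S=>a/a/S=>a/a/(E)=>a/a/(E/S)=>a/a/(S/S)=>a/a/((E)/S)=>a/a/((S)/S)=>a/a/((a)/S)=>a/a/((a)/a)

E => E/S   [E -> E / S]
E/S => E/S/S   [E -> E / S]
E/S/S => S/S/S   [E -> S]
S/S/S => a/S/S   [S -> a]
a/S/S => a/a/S   [S -> a]
a/a/S => a/a/(E)   [S -> ( E )]
a/a/(E) => a/a/(E/S)   [E -> E / S]
a/a/(E/S) => a/a/(S/S)   [E -> S]
a/a/(S/S) => a/a/((E)/S)   [S -> ( E )]
a/a/((E)/S) => a/a/((S)/S)   [E -> S]
a/a/((S)/S) => a/a/((a)/S)   [S -> a]
a/a/((a)/S) => a/a/((a)/a)   [S -> a]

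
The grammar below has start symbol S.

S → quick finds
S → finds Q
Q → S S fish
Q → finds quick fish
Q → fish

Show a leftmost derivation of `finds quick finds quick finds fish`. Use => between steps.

S => finds Q => finds S S fish => finds quick finds S fish => finds quick finds quick finds fish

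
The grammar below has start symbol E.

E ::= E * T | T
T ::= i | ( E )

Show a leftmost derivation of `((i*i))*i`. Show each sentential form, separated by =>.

E => E*T => T*T => (E)*T => (T)*T => ((E))*T => ((E*T))*T => ((T*T))*T => ((i*T))*T => ((i*i))*T => ((i*i))*i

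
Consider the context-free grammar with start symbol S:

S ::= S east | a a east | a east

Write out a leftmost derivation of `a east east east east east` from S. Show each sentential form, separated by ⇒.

S ⇒ S east   [S ::= S east]
S east ⇒ S east east   [S ::= S east]
S east east ⇒ S east east east   [S ::= S east]
S east east east ⇒ S east east east east   [S ::= S east]
S east east east east ⇒ a east east east east east   [S ::= a east]

S ⇒ S east ⇒ S east east ⇒ S east east east ⇒ S east east east east ⇒ a east east east east east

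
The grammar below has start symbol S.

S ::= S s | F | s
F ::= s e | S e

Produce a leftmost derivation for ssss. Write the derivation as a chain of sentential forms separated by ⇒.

S ⇒ Ss ⇒ Sss ⇒ Ssss ⇒ ssss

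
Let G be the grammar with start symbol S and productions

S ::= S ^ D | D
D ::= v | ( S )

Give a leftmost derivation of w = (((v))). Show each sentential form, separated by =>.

S => D => (S) => (D) => ((S)) => ((D)) => (((S))) => (((D))) => (((v)))

S => D   [S ::= D]
D => (S)   [D ::= ( S )]
(S) => (D)   [S ::= D]
(D) => ((S))   [D ::= ( S )]
((S)) => ((D))   [S ::= D]
((D)) => (((S)))   [D ::= ( S )]
(((S))) => (((D)))   [S ::= D]
(((D))) => (((v)))   [D ::= v]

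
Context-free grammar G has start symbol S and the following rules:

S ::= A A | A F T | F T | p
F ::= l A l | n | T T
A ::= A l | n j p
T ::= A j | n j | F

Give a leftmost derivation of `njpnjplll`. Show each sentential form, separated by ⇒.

S⇒AA⇒njpA⇒njpAl⇒njpAll⇒njpAlll⇒njpnjplll

S ⇒ AA   [S ::= A A]
AA ⇒ njpA   [A ::= n j p]
njpA ⇒ njpAl   [A ::= A l]
njpAl ⇒ njpAll   [A ::= A l]
njpAll ⇒ njpAlll   [A ::= A l]
njpAlll ⇒ njpnjplll   [A ::= n j p]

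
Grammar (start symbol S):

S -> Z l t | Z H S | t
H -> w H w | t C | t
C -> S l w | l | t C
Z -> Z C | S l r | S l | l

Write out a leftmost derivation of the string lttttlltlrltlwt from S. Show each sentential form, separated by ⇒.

S ⇒ ZHS ⇒ lHS ⇒ ltCS ⇒ lttCS ⇒ ltttCS ⇒ lttttCS ⇒ lttttSlwS ⇒ lttttZltlwS ⇒ lttttSlrltlwS ⇒ lttttZltlrltlwS ⇒ lttttlltlrltlwS ⇒ lttttlltlrltlwt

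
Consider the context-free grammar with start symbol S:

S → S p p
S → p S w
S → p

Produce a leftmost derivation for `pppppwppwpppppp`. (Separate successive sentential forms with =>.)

S => Spp => Spppp => Spppppp => pSwpppppp => pSppwpppppp => ppSwppwpppppp => ppSppwppwpppppp => pppppwppwpppppp

S => Spp   [S → S p p]
Spp => Spppp   [S → S p p]
Spppp => Spppppp   [S → S p p]
Spppppp => pSwpppppp   [S → p S w]
pSwpppppp => pSppwpppppp   [S → S p p]
pSppwpppppp => ppSwppwpppppp   [S → p S w]
ppSwppwpppppp => ppSppwppwpppppp   [S → S p p]
ppSppwppwpppppp => pppppwppwpppppp   [S → p]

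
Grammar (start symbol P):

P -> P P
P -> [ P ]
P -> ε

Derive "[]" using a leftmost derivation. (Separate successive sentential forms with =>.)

P => PP => PPP => [P]PP => []PP => []P => []

P => PP   [P -> P P]
PP => PPP   [P -> P P]
PPP => [P]PP   [P -> [ P ]]
[P]PP => []PP   [P -> ε]
[]PP => []P   [P -> ε]
[]P => []   [P -> ε]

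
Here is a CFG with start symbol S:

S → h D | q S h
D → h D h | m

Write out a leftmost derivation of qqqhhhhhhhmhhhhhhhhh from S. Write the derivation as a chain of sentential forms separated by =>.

S => qSh => qqShh => qqqShhh => qqqhDhhh => qqqhhDhhhh => qqqhhhDhhhhh => qqqhhhhDhhhhhh => qqqhhhhhDhhhhhhh => qqqhhhhhhDhhhhhhhh => qqqhhhhhhhDhhhhhhhhh => qqqhhhhhhhmhhhhhhhhh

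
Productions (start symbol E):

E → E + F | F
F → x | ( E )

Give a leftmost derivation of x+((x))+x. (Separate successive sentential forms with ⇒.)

E ⇒ E+F   [E → E + F]
E+F ⇒ E+F+F   [E → E + F]
E+F+F ⇒ F+F+F   [E → F]
F+F+F ⇒ x+F+F   [F → x]
x+F+F ⇒ x+(E)+F   [F → ( E )]
x+(E)+F ⇒ x+(F)+F   [E → F]
x+(F)+F ⇒ x+((E))+F   [F → ( E )]
x+((E))+F ⇒ x+((F))+F   [E → F]
x+((F))+F ⇒ x+((x))+F   [F → x]
x+((x))+F ⇒ x+((x))+x   [F → x]

E ⇒ E+F ⇒ E+F+F ⇒ F+F+F ⇒ x+F+F ⇒ x+(E)+F ⇒ x+(F)+F ⇒ x+((E))+F ⇒ x+((F))+F ⇒ x+((x))+F ⇒ x+((x))+x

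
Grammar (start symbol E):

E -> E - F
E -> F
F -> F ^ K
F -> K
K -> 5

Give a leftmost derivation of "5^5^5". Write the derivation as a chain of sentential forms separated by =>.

E => F   [E -> F]
F => F^K   [F -> F ^ K]
F^K => F^K^K   [F -> F ^ K]
F^K^K => K^K^K   [F -> K]
K^K^K => 5^K^K   [K -> 5]
5^K^K => 5^5^K   [K -> 5]
5^5^K => 5^5^5   [K -> 5]

E=>F=>F^K=>F^K^K=>K^K^K=>5^K^K=>5^5^K=>5^5^5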